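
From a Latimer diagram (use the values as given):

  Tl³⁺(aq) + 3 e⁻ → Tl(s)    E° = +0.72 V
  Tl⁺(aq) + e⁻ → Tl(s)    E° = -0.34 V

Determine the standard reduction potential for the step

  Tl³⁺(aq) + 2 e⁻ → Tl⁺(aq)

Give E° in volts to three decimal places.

+1.250 V

Sequential free energies add, so n₃E°₃ = n₁E°₁ + n₂E°₂.
With n₃ = 3, and the known step contributing 1×(-0.34) V, the unknown satisfies 2·E° = 3×(+0.72) − 1×(-0.34) = +2.500.
E° = +2.500 / 2 = +1.250 V.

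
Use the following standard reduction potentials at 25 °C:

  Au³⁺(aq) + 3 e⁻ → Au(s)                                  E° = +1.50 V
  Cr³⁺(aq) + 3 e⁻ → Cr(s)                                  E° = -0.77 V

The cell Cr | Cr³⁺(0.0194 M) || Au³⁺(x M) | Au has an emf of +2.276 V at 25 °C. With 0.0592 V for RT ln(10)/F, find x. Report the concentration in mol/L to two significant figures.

0.039 M

Au³⁺/Au is the cathode, Cr³⁺/Cr the anode: E°cell = +2.27 V, n = 3.
Overall reaction: Au³⁺(aq) + Cr(s) → Au(s) + Cr³⁺(aq); Q = [Cr³⁺]^1/[Au³⁺]^1.
From E = E° − (0.0592/n) log Q: log Q = (E° − E)·n/0.0592 = (+2.27 − (+2.276))·3/0.0592 = -0.3041.
So 1·log[Au³⁺] = 1·log(0.0194) − log Q = -1.7122 − (-0.3041) = -1.4081; [Au³⁺] = 10^(-1.4081) ≈ 0.039 M.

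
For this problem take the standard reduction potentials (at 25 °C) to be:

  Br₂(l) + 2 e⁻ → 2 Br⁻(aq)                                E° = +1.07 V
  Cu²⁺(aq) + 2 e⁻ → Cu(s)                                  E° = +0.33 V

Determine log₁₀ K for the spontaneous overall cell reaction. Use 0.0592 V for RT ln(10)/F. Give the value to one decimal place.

25.0

Cathode: Br₂/Br⁻; anode: Cu²⁺/Cu. E°cell = +0.74 V, n = 2.
log K = nE°cell / 0.0592 = (2)(+0.74) / 0.0592 = 25.0.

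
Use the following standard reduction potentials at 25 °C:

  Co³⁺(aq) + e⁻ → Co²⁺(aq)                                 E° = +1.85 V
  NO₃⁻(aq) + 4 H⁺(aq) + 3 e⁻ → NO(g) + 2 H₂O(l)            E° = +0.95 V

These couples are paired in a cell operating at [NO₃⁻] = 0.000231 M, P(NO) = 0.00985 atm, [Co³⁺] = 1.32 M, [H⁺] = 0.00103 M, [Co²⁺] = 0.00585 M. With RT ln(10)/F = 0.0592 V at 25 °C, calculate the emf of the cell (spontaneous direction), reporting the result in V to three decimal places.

+1.307 V

Co³⁺/Co²⁺ is the cathode (higher E°), NO₃⁻/NO the anode: E°cell = +1.85 − (+0.95) = +0.90 V, n = 3.
Overall: 3 Co³⁺(aq) + NO(g) + 2 H₂O(l) → 3 Co²⁺(aq) + NO₃⁻(aq) + 4 H⁺(aq)
Q = [Co²⁺]^3·[NO₃⁻]·[H⁺]^4 / ([Co³⁺]^3·P(NO)); log Q = -20.639.
E = E° − (0.0592/n) log Q = +0.90 − (0.0592/3)(-20.639) = +1.307 V.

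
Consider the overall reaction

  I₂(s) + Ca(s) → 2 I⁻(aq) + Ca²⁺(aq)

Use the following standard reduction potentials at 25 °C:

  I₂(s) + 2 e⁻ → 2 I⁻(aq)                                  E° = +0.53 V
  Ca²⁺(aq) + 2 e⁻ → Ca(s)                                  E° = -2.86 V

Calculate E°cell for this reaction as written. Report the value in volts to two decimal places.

The I₂/I⁻ couple has the higher reduction potential, so it is the cathode; Ca²⁺/Ca is oxidised at the anode.
E°cell = E°(cathode) − E°(anode) = (+0.53) − (-2.86) = +3.39 V.
Since E°cell > 0, the reaction is spontaneous under standard conditions.

+3.39 V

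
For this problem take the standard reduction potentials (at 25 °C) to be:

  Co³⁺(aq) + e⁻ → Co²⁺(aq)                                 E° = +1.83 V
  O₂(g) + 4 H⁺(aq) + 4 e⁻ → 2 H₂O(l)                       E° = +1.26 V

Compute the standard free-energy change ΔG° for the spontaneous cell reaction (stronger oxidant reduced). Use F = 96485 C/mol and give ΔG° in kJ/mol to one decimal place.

Co³⁺/Co²⁺ (E° = +1.83 V) is the cathode; O₂/H₂O (E° = +1.26 V) is the anode, so E°cell = +0.57 V.
Balancing electrons gives n = 4 (lcm of 1 and 4).
ΔG° = −nFE° = −(4)(96485)(+0.57) = -219,986 J = -220.0 kJ/mol.

-220.0 kJ/mol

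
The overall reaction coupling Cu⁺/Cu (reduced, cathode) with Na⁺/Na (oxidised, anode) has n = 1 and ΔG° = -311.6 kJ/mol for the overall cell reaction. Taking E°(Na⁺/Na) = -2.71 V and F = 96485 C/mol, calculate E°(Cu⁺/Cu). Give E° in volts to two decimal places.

+0.52 V

E°cell = −ΔG°/(nF) = −(-311.6×10³)/((1)(96485)) = +3.230 V.
Since Cu⁺/Cu is the cathode and Na⁺/Na the anode, E°cell = E°(Cu⁺/Cu) − E°(Na⁺/Na).
So E°(Cu⁺/Cu) = E°cell + E°(Na⁺/Na) = +3.230 + (-2.71) = +0.52 V.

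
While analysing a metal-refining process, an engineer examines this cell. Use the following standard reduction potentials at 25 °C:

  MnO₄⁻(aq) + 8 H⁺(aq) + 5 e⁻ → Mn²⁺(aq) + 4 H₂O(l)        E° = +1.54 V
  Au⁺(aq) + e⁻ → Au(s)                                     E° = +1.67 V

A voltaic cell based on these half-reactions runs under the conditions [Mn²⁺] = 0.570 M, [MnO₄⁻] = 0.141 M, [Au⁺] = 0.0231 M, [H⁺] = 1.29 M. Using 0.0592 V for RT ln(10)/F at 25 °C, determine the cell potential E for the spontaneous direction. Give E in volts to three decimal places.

Au⁺/Au is the cathode (higher E°), MnO₄⁻/Mn²⁺ the anode: E°cell = +1.67 − (+1.54) = +0.13 V, n = 5.
Overall: 5 Au⁺(aq) + Mn²⁺(aq) + 4 H₂O(l) → 5 Au(s) + MnO₄⁻(aq) + 8 H⁺(aq)
Q = [MnO₄⁻]·[H⁺]^8 / ([Au⁺]^5·[Mn²⁺]); log Q = 8.460.
E = E° − (0.0592/n) log Q = +0.13 − (0.0592/5)(8.460) = +0.030 V.

+0.030 V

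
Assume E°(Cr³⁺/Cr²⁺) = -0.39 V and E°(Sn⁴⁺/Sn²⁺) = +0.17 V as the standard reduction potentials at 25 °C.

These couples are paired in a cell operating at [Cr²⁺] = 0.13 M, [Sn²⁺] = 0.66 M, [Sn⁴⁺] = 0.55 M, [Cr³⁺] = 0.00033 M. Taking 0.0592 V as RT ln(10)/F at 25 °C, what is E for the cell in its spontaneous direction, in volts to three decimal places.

+0.711 V

Sn⁴⁺/Sn²⁺ is the cathode (higher E°), Cr³⁺/Cr²⁺ the anode: E°cell = +0.17 − (-0.39) = +0.56 V, n = 2.
Overall: Sn⁴⁺(aq) + 2 Cr²⁺(aq) → Sn²⁺(aq) + 2 Cr³⁺(aq)
Q = [Sn²⁺]·[Cr³⁺]^2 / ([Sn⁴⁺]·[Cr²⁺]^2); log Q = -5.112.
E = E° − (0.0592/n) log Q = +0.56 − (0.0592/2)(-5.112) = +0.711 V.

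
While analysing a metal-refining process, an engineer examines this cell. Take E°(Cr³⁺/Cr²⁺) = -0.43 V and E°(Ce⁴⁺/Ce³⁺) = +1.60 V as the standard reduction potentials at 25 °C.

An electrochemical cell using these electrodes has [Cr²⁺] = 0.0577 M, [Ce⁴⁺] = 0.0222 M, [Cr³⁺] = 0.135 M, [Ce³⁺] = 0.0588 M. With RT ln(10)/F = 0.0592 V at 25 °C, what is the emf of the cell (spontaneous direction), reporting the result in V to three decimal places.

Ce⁴⁺/Ce³⁺ is the cathode (higher E°), Cr³⁺/Cr²⁺ the anode: E°cell = +1.60 − (-0.43) = +2.03 V, n = 1.
Overall: Ce⁴⁺(aq) + Cr²⁺(aq) → Ce³⁺(aq) + Cr³⁺(aq)
Q = [Ce³⁺]·[Cr³⁺] / ([Ce⁴⁺]·[Cr²⁺]); log Q = 0.792.
E = E° − (0.0592/n) log Q = +2.03 − (0.0592/1)(0.792) = +1.983 V.

+1.983 V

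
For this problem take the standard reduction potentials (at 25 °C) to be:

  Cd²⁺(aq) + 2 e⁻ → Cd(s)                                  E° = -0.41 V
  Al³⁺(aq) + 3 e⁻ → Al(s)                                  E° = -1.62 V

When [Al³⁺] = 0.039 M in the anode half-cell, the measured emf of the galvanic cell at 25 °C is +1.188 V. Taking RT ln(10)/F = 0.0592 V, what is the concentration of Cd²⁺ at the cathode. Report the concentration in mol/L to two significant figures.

Cd²⁺/Cd is the cathode, Al³⁺/Al the anode: E°cell = +1.21 V, n = 6.
Overall reaction: 3 Cd²⁺(aq) + 2 Al(s) → 3 Cd(s) + 2 Al³⁺(aq); Q = [Al³⁺]^2/[Cd²⁺]^3.
From E = E° − (0.0592/n) log Q: log Q = (E° − E)·n/0.0592 = (+1.21 − (+1.188))·6/0.0592 = 2.2297.
So 3·log[Cd²⁺] = 2·log(0.039) − log Q = -2.8179 − (2.2297) = -5.0476; log[Cd²⁺] = -5.0476 / 3 = -1.6825; [Cd²⁺] = 10^(-1.6825) ≈ 0.021 M.

0.021 M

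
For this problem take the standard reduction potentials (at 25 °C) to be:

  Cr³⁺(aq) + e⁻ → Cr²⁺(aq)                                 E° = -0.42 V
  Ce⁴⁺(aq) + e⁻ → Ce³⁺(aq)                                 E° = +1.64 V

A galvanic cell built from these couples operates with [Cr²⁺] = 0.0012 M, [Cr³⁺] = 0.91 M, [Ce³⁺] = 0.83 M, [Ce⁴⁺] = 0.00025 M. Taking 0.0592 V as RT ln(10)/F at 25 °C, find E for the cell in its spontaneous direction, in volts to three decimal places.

Ce⁴⁺/Ce³⁺ is the cathode (higher E°), Cr³⁺/Cr²⁺ the anode: E°cell = +1.64 − (-0.42) = +2.06 V, n = 1.
Overall: Ce⁴⁺(aq) + Cr²⁺(aq) → Ce³⁺(aq) + Cr³⁺(aq)
Q = [Ce³⁺]·[Cr³⁺] / ([Ce⁴⁺]·[Cr²⁺]); log Q = 6.401.
E = E° − (0.0592/n) log Q = +2.06 − (0.0592/1)(6.401) = +1.681 V.

+1.681 V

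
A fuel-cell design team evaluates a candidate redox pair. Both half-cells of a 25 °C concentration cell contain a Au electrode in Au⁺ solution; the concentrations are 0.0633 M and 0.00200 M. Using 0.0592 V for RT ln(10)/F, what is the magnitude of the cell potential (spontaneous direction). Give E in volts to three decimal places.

For a concentration cell E°cell = 0. The 0.0633 M side is the cathode (reduction is favoured where [Au⁺] is higher).
With n = 1, E = −(0.0592/1) log([Au⁺]ₐₙ/[Au⁺]꜀ₐₜ) = −(0.0592/1) log(0.002/0.0633) = −(0.0592/1)(-1.500) = +0.089 V.

+0.089 V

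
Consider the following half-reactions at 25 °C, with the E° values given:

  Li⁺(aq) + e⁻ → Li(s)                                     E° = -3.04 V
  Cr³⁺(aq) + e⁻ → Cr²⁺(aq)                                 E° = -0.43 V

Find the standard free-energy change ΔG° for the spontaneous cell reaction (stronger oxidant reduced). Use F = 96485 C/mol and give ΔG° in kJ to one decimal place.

Cr³⁺/Cr²⁺ (E° = -0.43 V) is the cathode; Li⁺/Li (E° = -3.04 V) is the anode, so E°cell = +2.61 V.
Balancing electrons gives n = 1 (lcm of 1 and 1).
ΔG° = −nFE° = −(1)(96485)(+2.61) = -251,826 J = -251.8 kJ.

-251.8 kJ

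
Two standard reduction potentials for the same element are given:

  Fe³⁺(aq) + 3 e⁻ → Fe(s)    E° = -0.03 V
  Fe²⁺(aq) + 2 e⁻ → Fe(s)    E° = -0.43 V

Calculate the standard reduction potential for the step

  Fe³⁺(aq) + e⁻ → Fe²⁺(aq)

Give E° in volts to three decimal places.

Sequential free energies add, so n₃E°₃ = n₁E°₁ + n₂E°₂.
With n₃ = 3, and the known step contributing 2×(-0.43) V, the unknown satisfies 1·E° = 3×(-0.03) − 2×(-0.43) = +0.770.
E° = +0.770 / 1 = +0.770 V.

+0.770 V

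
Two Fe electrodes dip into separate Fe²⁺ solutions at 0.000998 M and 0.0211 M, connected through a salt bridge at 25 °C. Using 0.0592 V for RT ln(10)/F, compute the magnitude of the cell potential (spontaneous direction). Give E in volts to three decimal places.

+0.039 V

For a concentration cell E°cell = 0. The 0.0211 M side is the cathode (reduction is favoured where [Fe²⁺] is higher).
With n = 2, E = −(0.0592/2) log([Fe²⁺]ₐₙ/[Fe²⁺]꜀ₐₜ) = −(0.0592/2) log(0.000998/0.0211) = −(0.0592/2)(-1.325) = +0.039 V.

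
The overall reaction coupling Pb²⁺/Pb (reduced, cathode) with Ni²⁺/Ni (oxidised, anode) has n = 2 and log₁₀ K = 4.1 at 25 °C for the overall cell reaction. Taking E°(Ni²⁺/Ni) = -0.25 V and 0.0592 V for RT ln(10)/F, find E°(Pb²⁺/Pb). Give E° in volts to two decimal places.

E°cell = (0.0592/n)·log K = (0.0592/2)(4.1) = +0.121 V.
Since Pb²⁺/Pb is the cathode and Ni²⁺/Ni the anode, E°cell = E°(Pb²⁺/Pb) − E°(Ni²⁺/Ni).
So E°(Pb²⁺/Pb) = E°cell + E°(Ni²⁺/Ni) = +0.121 + (-0.25) = -0.13 V.

-0.13 V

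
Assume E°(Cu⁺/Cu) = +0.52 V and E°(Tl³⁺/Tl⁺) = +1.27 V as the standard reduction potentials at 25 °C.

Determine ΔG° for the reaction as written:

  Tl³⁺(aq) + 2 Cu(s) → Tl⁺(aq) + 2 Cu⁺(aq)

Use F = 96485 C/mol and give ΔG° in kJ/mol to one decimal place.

-144.7 kJ/mol

As written, Tl³⁺/Tl⁺ is reduced (cathode) and Cu⁺/Cu is oxidised (anode), so E°cell = (+1.27) − (+0.52) = +0.75 V.
Balancing electrons gives n = 2.
ΔG° = −nFE° = −(2)(96485)(+0.75) = -144,728 J = -144.7 kJ/mol.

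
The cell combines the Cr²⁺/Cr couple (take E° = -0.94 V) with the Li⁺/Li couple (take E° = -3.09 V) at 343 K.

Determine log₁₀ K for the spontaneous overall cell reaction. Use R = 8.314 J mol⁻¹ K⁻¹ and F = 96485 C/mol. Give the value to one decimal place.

63.2

Cathode: Cr²⁺/Cr; anode: Li⁺/Li. E°cell = (-0.94) − (-3.09) = +2.15 V, with n = 2.
ΔG° = −nFE° = −RT ln K, so ln K = nFE°/(RT) = (2)(96485)(+2.15) / ((8.314)(343)) = 145.487.
log₁₀ K = 145.487 / ln 10 = 63.2.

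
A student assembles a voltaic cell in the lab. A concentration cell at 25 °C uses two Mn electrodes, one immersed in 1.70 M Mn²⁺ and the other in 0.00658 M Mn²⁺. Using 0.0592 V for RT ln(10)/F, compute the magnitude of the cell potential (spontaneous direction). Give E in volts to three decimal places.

+0.071 V

For a concentration cell E°cell = 0. The 1.70 M side is the cathode (reduction is favoured where [Mn²⁺] is higher).
With n = 2, E = −(0.0592/2) log([Mn²⁺]ₐₙ/[Mn²⁺]꜀ₐₜ) = −(0.0592/2) log(0.00658/1.7) = −(0.0592/2)(-2.412) = +0.071 V.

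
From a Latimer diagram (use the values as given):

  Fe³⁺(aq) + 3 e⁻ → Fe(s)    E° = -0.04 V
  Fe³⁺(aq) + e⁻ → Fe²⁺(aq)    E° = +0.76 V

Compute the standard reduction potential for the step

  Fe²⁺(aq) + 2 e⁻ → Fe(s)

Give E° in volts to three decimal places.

-0.440 V

Sequential free energies add, so n₃E°₃ = n₁E°₁ + n₂E°₂.
With n₃ = 3, and the known step contributing 1×(+0.76) V, the unknown satisfies 2·E° = 3×(-0.04) − 1×(+0.76) = -0.880.
E° = -0.880 / 2 = -0.440 V.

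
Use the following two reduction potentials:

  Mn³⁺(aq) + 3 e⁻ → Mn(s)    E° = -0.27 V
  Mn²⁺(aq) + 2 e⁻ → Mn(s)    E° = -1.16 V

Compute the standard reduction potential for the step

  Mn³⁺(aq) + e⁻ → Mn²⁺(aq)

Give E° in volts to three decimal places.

Sequential free energies add, so n₃E°₃ = n₁E°₁ + n₂E°₂.
With n₃ = 3, and the known step contributing 2×(-1.16) V, the unknown satisfies 1·E° = 3×(-0.27) − 2×(-1.16) = +1.510.
E° = +1.510 / 1 = +1.510 V.

+1.510 V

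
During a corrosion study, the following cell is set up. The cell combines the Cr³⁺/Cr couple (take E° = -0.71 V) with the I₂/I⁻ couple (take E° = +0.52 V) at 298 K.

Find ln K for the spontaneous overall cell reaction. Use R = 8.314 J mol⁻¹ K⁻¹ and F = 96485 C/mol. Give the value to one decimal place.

287.4

Cathode: I₂/I⁻; anode: Cr³⁺/Cr. E°cell = (+0.52) − (-0.71) = +1.23 V, with n = 6.
ΔG° = −nFE° = −RT ln K, so ln K = nFE°/(RT) = (6)(96485)(+1.23) / ((8.314)(298)) = 287.402.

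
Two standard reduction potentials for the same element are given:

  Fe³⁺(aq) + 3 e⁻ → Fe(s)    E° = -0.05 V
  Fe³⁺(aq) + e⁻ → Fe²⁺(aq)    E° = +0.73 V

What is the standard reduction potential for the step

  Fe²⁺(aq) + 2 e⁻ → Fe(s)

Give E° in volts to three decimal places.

Sequential free energies add, so n₃E°₃ = n₁E°₁ + n₂E°₂.
With n₃ = 3, and the known step contributing 1×(+0.73) V, the unknown satisfies 2·E° = 3×(-0.05) − 1×(+0.73) = -0.880.
E° = -0.880 / 2 = -0.440 V.

-0.440 V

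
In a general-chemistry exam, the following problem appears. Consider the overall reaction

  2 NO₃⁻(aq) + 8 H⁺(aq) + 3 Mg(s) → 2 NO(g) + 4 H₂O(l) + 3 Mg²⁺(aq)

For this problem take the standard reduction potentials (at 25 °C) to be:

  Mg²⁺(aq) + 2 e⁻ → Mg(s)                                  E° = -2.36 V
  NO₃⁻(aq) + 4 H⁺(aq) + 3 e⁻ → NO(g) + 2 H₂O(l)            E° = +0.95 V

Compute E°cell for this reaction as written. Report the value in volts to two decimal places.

+3.31 V

The NO₃⁻/NO couple has the higher reduction potential, so it is the cathode; Mg²⁺/Mg is oxidised at the anode.
E°cell = E°(cathode) − E°(anode) = (+0.95) − (-2.36) = +3.31 V.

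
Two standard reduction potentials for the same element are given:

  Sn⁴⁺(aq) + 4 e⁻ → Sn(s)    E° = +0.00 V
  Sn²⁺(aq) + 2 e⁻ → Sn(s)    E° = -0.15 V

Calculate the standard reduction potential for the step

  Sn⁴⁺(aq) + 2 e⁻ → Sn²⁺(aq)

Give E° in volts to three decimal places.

+0.150 V

Sequential free energies add, so n₃E°₃ = n₁E°₁ + n₂E°₂.
With n₃ = 4, and the known step contributing 2×(-0.15) V, the unknown satisfies 2·E° = 4×(+0.00) − 2×(-0.15) = +0.300.
E° = +0.300 / 2 = +0.150 V.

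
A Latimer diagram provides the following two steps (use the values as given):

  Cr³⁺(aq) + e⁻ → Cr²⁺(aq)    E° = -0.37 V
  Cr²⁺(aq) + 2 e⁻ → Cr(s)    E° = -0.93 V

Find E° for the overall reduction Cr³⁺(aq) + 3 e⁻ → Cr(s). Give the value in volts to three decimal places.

-0.743 V

Adding the free-energy changes (−nFE°) of the two steps gives −n₃FE°₃ = −n₁FE°₁ − n₂FE°₂.
E°₃ = (1×-0.37 + 2×-0.93) / 3 = (-2.230) / 3 = -0.743 V.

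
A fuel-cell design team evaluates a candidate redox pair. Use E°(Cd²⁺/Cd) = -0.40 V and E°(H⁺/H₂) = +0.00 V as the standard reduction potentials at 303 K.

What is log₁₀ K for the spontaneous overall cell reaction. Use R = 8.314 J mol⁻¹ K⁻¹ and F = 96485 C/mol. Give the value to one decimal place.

Cathode: H⁺/H₂; anode: Cd²⁺/Cd. E°cell = (+0.00) − (-0.40) = +0.40 V, with n = 2.
ΔG° = −nFE° = −RT ln K, so ln K = nFE°/(RT) = (2)(96485)(+0.40) / ((8.314)(303)) = 30.641.
log₁₀ K = 30.641 / ln 10 = 13.3.

13.3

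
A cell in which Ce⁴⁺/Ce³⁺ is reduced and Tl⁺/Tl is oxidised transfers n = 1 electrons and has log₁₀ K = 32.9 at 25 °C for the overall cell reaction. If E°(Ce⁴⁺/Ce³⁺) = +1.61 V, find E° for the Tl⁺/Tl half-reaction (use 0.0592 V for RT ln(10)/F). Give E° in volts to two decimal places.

-0.34 V

E°cell = (0.0592/n)·log K = (0.0592/1)(32.9) = +1.948 V.
Since Ce⁴⁺/Ce³⁺ is the cathode and Tl⁺/Tl the anode, E°cell = E°(Ce⁴⁺/Ce³⁺) − E°(Tl⁺/Tl).
So E°(Tl⁺/Tl) = E°(Ce⁴⁺/Ce³⁺) − E°cell = (+1.61) − (+1.948) = -0.34 V.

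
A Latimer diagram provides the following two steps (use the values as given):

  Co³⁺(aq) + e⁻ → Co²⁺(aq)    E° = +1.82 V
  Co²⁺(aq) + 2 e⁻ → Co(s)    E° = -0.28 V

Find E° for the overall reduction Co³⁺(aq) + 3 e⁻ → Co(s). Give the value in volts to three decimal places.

+0.420 V

Since ΔG° = −nFE° is additive over sequential reductions, n₃E°₃ = n₁E°₁ + n₂E°₂.
E°₃ = (1×+1.82 + 2×-0.28) / 3 = (+1.260) / 3 = +0.420 V.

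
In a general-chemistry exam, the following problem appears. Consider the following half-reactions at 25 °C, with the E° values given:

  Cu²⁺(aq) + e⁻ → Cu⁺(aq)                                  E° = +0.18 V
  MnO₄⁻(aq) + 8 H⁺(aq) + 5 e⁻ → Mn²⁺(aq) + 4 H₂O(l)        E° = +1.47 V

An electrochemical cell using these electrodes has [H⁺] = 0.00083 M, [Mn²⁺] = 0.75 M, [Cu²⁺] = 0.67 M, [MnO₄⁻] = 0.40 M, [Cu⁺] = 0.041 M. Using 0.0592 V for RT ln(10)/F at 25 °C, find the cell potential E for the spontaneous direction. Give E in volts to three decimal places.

MnO₄⁻/Mn²⁺ is the cathode (higher E°), Cu²⁺/Cu⁺ the anode: E°cell = +1.47 − (+0.18) = +1.29 V, n = 5.
Overall: MnO₄⁻(aq) + 8 H⁺(aq) + 5 Cu⁺(aq) → Mn²⁺(aq) + 4 H₂O(l) + 5 Cu²⁺(aq)
Q = [Mn²⁺]·[Cu²⁺]^5 / ([MnO₄⁻]·[H⁺]^8·[Cu⁺]^5); log Q = 30.987.
E = E° − (0.0592/n) log Q = +1.29 − (0.0592/5)(30.987) = +0.923 V.

+0.923 V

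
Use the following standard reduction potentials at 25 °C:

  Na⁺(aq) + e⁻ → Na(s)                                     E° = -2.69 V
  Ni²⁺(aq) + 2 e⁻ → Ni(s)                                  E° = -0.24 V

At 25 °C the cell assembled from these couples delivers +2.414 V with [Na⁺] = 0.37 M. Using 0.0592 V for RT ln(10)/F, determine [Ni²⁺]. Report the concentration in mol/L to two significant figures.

0.0083 M

Ni²⁺/Ni is the cathode, Na⁺/Na the anode: E°cell = +2.45 V, n = 2.
Overall reaction: Ni²⁺(aq) + 2 Na(s) → Ni(s) + 2 Na⁺(aq); Q = [Na⁺]^2/[Ni²⁺]^1.
From E = E° − (0.0592/n) log Q: log Q = (E° − E)·n/0.0592 = (+2.45 − (+2.414))·2/0.0592 = 1.2162.
So 1·log[Ni²⁺] = 2·log(0.37) − log Q = -0.8636 − (1.2162) = -2.0798; [Ni²⁺] = 10^(-2.0798) ≈ 0.0083 M.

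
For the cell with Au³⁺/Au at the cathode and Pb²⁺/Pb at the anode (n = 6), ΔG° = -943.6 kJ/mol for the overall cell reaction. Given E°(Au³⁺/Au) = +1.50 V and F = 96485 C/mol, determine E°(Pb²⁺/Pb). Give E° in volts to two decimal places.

-0.13 V

E°cell = −ΔG°/(nF) = −(-943.6×10³)/((6)(96485)) = +1.630 V.
Since Au³⁺/Au is the cathode and Pb²⁺/Pb the anode, E°cell = E°(Au³⁺/Au) − E°(Pb²⁺/Pb).
So E°(Pb²⁺/Pb) = E°(Au³⁺/Au) − E°cell = (+1.50) − (+1.630) = -0.13 V.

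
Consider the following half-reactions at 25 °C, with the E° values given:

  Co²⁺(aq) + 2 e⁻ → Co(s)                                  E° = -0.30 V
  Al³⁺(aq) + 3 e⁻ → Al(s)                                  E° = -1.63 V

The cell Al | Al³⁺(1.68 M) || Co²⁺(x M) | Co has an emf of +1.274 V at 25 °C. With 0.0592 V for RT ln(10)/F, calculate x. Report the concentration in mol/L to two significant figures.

0.018 M

Co²⁺/Co is the cathode, Al³⁺/Al the anode: E°cell = +1.33 V, n = 6.
Overall reaction: 3 Co²⁺(aq) + 2 Al(s) → 3 Co(s) + 2 Al³⁺(aq); Q = [Al³⁺]^2/[Co²⁺]^3.
From E = E° − (0.0592/n) log Q: log Q = (E° − E)·n/0.0592 = (+1.33 − (+1.274))·6/0.0592 = 5.6757.
So 3·log[Co²⁺] = 2·log(1.68) − log Q = 0.4506 − (5.6757) = -5.2251; log[Co²⁺] = -5.2251 / 3 = -1.7417; [Co²⁺] = 10^(-1.7417) ≈ 0.018 M.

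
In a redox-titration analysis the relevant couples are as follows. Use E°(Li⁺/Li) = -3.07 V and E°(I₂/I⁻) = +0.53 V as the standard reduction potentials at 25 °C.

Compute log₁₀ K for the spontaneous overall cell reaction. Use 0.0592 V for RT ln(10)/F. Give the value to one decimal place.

121.6

Cathode: I₂/I⁻; anode: Li⁺/Li. E°cell = +3.60 V, n = 2.
log K = nE°cell / 0.0592 = (2)(+3.60) / 0.0592 = 121.6.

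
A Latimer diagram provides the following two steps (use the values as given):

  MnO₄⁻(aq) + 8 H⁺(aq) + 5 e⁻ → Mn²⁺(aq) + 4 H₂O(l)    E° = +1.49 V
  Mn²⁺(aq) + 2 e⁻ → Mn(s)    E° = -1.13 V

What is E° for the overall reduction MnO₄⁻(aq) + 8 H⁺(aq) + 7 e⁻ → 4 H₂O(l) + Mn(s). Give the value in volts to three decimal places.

+0.741 V

Since ΔG° = −nFE° is additive over sequential reductions, n₃E°₃ = n₁E°₁ + n₂E°₂.
E°₃ = (5×+1.49 + 2×-1.13) / 7 = (+5.190) / 7 = +0.741 V.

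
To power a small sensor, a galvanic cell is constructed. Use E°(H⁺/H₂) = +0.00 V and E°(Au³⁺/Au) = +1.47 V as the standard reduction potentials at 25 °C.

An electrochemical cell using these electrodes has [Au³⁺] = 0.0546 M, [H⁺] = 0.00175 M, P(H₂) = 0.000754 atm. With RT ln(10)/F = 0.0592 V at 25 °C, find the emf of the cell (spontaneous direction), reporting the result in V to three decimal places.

+1.516 V

Au³⁺/Au is the cathode (higher E°), H⁺/H₂ the anode: E°cell = +1.47 − (+0.00) = +1.47 V, n = 6.
Overall: 2 Au³⁺(aq) + 3 H₂(g) → 2 Au(s) + 6 H⁺(aq)
Q = [H⁺]^6 / ([Au³⁺]^2·P(H₂)^3); log Q = -4.648.
E = E° − (0.0592/n) log Q = +1.47 − (0.0592/6)(-4.648) = +1.516 V.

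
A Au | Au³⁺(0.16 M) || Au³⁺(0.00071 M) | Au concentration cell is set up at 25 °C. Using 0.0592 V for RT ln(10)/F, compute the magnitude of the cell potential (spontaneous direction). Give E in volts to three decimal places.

+0.046 V

For a concentration cell E°cell = 0. The 0.16 M side is the cathode (reduction is favoured where [Au³⁺] is higher).
With n = 3, E = −(0.0592/3) log([Au³⁺]ₐₙ/[Au³⁺]꜀ₐₜ) = −(0.0592/3) log(0.00071/0.16) = −(0.0592/3)(-2.353) = +0.046 V.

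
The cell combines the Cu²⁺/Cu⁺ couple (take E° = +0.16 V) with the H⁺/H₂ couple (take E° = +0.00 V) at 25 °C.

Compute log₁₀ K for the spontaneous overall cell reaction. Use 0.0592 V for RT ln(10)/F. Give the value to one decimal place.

5.4

Cathode: Cu²⁺/Cu⁺; anode: H⁺/H₂. E°cell = +0.16 V, n = 2.
log K = nE°cell / 0.0592 = (2)(+0.16) / 0.0592 = 5.4.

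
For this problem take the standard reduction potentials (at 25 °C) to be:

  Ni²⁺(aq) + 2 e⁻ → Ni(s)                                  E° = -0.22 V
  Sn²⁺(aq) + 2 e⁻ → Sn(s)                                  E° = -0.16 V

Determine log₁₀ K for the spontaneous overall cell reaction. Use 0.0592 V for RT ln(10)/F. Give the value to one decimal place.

2.0

Cathode: Sn²⁺/Sn; anode: Ni²⁺/Ni. E°cell = +0.06 V, n = 2.
log K = nE°cell / 0.0592 = (2)(+0.06) / 0.0592 = 2.0.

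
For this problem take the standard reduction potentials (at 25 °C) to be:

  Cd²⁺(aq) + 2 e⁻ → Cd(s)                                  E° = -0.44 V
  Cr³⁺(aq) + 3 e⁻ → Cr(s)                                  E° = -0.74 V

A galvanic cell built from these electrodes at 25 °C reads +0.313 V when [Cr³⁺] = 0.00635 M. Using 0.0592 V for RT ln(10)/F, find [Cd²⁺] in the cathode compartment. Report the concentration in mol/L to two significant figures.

Cd²⁺/Cd is the cathode, Cr³⁺/Cr the anode: E°cell = +0.30 V, n = 6.
Overall reaction: 3 Cd²⁺(aq) + 2 Cr(s) → 3 Cd(s) + 2 Cr³⁺(aq); Q = [Cr³⁺]^2/[Cd²⁺]^3.
From E = E° − (0.0592/n) log Q: log Q = (E° − E)·n/0.0592 = (+0.30 − (+0.313))·6/0.0592 = -1.3176.
So 3·log[Cd²⁺] = 2·log(0.00635) − log Q = -4.3945 − (-1.3176) = -3.0769; log[Cd²⁺] = -3.0769 / 3 = -1.0256; [Cd²⁺] = 10^(-1.0256) ≈ 0.094 M.

0.094 M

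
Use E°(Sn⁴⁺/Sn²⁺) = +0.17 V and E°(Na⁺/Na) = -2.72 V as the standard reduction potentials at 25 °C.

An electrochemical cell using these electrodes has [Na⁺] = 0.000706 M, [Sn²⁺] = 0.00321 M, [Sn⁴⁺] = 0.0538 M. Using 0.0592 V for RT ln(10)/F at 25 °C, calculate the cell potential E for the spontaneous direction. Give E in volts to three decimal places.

+3.113 V

Sn⁴⁺/Sn²⁺ is the cathode (higher E°), Na⁺/Na the anode: E°cell = +0.17 − (-2.72) = +2.89 V, n = 2.
Overall: Sn⁴⁺(aq) + 2 Na(s) → Sn²⁺(aq) + 2 Na⁺(aq)
Q = [Sn²⁺]·[Na⁺]^2 / ([Sn⁴⁺]); log Q = -7.527.
E = E° − (0.0592/n) log Q = +2.89 − (0.0592/2)(-7.527) = +3.113 V.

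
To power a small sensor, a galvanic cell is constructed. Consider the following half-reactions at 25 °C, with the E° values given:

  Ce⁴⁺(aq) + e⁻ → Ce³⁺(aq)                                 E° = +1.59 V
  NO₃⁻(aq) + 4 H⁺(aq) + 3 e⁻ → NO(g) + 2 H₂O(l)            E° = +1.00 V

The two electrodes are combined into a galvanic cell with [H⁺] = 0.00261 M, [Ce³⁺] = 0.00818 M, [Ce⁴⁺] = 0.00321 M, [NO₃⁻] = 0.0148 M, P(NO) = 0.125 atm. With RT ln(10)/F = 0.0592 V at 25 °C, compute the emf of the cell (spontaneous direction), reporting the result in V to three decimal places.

Ce⁴⁺/Ce³⁺ is the cathode (higher E°), NO₃⁻/NO the anode: E°cell = +1.59 − (+1.00) = +0.59 V, n = 3.
Overall: 3 Ce⁴⁺(aq) + NO(g) + 2 H₂O(l) → 3 Ce³⁺(aq) + NO₃⁻(aq) + 4 H⁺(aq)
Q = [Ce³⁺]^3·[NO₃⁻]·[H⁺]^4 / ([Ce⁴⁺]^3·P(NO)); log Q = -10.041.
E = E° − (0.0592/n) log Q = +0.59 − (0.0592/3)(-10.041) = +0.788 V.

+0.788 V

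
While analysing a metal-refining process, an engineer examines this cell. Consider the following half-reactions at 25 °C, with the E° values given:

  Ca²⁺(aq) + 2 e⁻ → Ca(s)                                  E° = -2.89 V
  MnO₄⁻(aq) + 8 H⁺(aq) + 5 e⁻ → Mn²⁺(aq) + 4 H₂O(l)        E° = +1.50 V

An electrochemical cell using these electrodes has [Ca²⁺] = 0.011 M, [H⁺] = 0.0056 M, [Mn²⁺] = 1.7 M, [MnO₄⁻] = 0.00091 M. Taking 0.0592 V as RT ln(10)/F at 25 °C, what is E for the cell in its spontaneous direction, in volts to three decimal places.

+4.196 V

MnO₄⁻/Mn²⁺ is the cathode (higher E°), Ca²⁺/Ca the anode: E°cell = +1.50 − (-2.89) = +4.39 V, n = 10.
Overall: 2 MnO₄⁻(aq) + 16 H⁺(aq) + 5 Ca(s) → 2 Mn²⁺(aq) + 8 H₂O(l) + 5 Ca²⁺(aq)
Q = [Mn²⁺]^2·[Ca²⁺]^5 / ([MnO₄⁻]^2·[H⁺]^16); log Q = 32.779.
E = E° − (0.0592/n) log Q = +4.39 − (0.0592/10)(32.779) = +4.196 V.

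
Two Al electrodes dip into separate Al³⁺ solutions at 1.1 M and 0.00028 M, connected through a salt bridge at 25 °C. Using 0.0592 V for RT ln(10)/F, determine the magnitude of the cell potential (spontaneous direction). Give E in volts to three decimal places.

+0.071 V

For a concentration cell E°cell = 0. The 1.1 M side is the cathode (reduction is favoured where [Al³⁺] is higher).
With n = 3, E = −(0.0592/3) log([Al³⁺]ₐₙ/[Al³⁺]꜀ₐₜ) = −(0.0592/3) log(0.00028/1.1) = −(0.0592/3)(-3.594) = +0.071 V.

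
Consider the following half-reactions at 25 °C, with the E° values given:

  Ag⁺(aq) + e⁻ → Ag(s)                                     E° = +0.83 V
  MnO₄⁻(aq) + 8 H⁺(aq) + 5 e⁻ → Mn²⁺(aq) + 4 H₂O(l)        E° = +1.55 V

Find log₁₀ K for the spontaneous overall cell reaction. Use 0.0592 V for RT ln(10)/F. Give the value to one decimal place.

60.8

Cathode: MnO₄⁻/Mn²⁺; anode: Ag⁺/Ag. E°cell = +0.72 V, n = 5.
log K = nE°cell / 0.0592 = (5)(+0.72) / 0.0592 = 60.8.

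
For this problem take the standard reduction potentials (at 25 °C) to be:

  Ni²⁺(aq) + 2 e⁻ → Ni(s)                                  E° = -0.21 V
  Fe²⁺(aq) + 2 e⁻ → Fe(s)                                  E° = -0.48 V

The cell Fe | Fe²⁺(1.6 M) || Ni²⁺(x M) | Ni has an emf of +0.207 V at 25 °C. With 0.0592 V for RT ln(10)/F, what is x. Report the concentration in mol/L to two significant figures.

Ni²⁺/Ni is the cathode, Fe²⁺/Fe the anode: E°cell = +0.27 V, n = 2.
Overall reaction: Ni²⁺(aq) + Fe(s) → Ni(s) + Fe²⁺(aq); Q = [Fe²⁺]^1/[Ni²⁺]^1.
From E = E° − (0.0592/n) log Q: log Q = (E° − E)·n/0.0592 = (+0.27 − (+0.207))·2/0.0592 = 2.1284.
So 1·log[Ni²⁺] = 1·log(1.6) − log Q = 0.2041 − (2.1284) = -1.9243; [Ni²⁺] = 10^(-1.9243) ≈ 0.012 M.

0.012 M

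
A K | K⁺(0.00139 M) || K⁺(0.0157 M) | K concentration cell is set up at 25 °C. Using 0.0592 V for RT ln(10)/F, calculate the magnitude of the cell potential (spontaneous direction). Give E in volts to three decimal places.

+0.062 V

For a concentration cell E°cell = 0. The 0.0157 M side is the cathode (reduction is favoured where [K⁺] is higher).
With n = 1, E = −(0.0592/1) log([K⁺]ₐₙ/[K⁺]꜀ₐₜ) = −(0.0592/1) log(0.00139/0.0157) = −(0.0592/1)(-1.053) = +0.062 V.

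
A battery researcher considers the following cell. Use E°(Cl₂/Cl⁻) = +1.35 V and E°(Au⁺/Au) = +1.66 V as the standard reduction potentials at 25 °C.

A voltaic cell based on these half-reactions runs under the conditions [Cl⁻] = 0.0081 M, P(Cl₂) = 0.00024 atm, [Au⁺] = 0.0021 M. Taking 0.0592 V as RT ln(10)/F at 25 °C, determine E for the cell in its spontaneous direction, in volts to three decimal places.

Au⁺/Au is the cathode (higher E°), Cl₂/Cl⁻ the anode: E°cell = +1.66 − (+1.35) = +0.31 V, n = 2.
Overall: 2 Au⁺(aq) + 2 Cl⁻(aq) → 2 Au(s) + Cl₂(g)
Q = P(Cl₂) / ([Au⁺]^2·[Cl⁻]^2); log Q = 5.919.
E = E° − (0.0592/n) log Q = +0.31 − (0.0592/2)(5.919) = +0.135 V.

+0.135 V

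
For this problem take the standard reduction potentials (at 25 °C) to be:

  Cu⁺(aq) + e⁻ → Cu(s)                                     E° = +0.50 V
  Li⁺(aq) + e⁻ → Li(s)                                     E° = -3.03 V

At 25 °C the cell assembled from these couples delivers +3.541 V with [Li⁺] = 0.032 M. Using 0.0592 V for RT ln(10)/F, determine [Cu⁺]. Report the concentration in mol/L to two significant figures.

Cu⁺/Cu is the cathode, Li⁺/Li the anode: E°cell = +3.53 V, n = 1.
Overall reaction: Cu⁺(aq) + Li(s) → Cu(s) + Li⁺(aq); Q = [Li⁺]^1/[Cu⁺]^1.
From E = E° − (0.0592/n) log Q: log Q = (E° − E)·n/0.0592 = (+3.53 − (+3.541))·1/0.0592 = -0.1858.
So 1·log[Cu⁺] = 1·log(0.032) − log Q = -1.4949 − (-0.1858) = -1.3091; [Cu⁺] = 10^(-1.3091) ≈ 0.049 M.

0.049 M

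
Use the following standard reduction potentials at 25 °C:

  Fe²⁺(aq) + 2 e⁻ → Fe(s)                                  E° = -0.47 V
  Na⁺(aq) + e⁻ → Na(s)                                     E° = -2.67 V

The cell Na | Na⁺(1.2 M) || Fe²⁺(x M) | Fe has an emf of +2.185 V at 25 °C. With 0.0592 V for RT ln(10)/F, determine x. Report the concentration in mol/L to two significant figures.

0.45 M

Fe²⁺/Fe is the cathode, Na⁺/Na the anode: E°cell = +2.20 V, n = 2.
Overall reaction: Fe²⁺(aq) + 2 Na(s) → Fe(s) + 2 Na⁺(aq); Q = [Na⁺]^2/[Fe²⁺]^1.
From E = E° − (0.0592/n) log Q: log Q = (E° − E)·n/0.0592 = (+2.20 − (+2.185))·2/0.0592 = 0.5068.
So 1·log[Fe²⁺] = 2·log(1.2) − log Q = 0.1584 − (0.5068) = -0.3484; [Fe²⁺] = 10^(-0.3484) ≈ 0.45 M.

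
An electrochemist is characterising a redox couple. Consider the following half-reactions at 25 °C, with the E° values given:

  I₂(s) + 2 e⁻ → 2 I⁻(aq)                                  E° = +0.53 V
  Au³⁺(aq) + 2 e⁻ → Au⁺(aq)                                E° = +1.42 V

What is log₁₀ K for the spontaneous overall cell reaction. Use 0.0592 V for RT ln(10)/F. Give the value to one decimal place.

30.1

Cathode: Au³⁺/Au⁺; anode: I₂/I⁻. E°cell = +0.89 V, n = 2.
log K = nE°cell / 0.0592 = (2)(+0.89) / 0.0592 = 30.1.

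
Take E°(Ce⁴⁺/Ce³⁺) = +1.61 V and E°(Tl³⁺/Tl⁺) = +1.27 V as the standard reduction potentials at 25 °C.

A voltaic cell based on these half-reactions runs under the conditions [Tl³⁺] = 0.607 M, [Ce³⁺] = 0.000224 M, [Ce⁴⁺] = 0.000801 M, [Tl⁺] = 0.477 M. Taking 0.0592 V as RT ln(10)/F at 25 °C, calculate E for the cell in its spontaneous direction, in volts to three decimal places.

Ce⁴⁺/Ce³⁺ is the cathode (higher E°), Tl³⁺/Tl⁺ the anode: E°cell = +1.61 − (+1.27) = +0.34 V, n = 2.
Overall: 2 Ce⁴⁺(aq) + Tl⁺(aq) → 2 Ce³⁺(aq) + Tl³⁺(aq)
Q = [Ce³⁺]^2·[Tl³⁺] / ([Ce⁴⁺]^2·[Tl⁺]); log Q = -1.002.
E = E° − (0.0592/n) log Q = +0.34 − (0.0592/2)(-1.002) = +0.370 V.

+0.370 V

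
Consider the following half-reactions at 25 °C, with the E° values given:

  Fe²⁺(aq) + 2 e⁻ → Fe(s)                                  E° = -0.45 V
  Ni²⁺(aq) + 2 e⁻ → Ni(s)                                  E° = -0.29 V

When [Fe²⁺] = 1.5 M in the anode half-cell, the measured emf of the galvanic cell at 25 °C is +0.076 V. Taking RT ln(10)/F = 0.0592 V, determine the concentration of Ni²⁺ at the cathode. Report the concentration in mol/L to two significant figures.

0.0022 M

Ni²⁺/Ni is the cathode, Fe²⁺/Fe the anode: E°cell = +0.16 V, n = 2.
Overall reaction: Ni²⁺(aq) + Fe(s) → Ni(s) + Fe²⁺(aq); Q = [Fe²⁺]^1/[Ni²⁺]^1.
From E = E° − (0.0592/n) log Q: log Q = (E° − E)·n/0.0592 = (+0.16 − (+0.076))·2/0.0592 = 2.8378.
So 1·log[Ni²⁺] = 1·log(1.5) − log Q = 0.1761 − (2.8378) = -2.6617; [Ni²⁺] = 10^(-2.6617) ≈ 0.0022 M.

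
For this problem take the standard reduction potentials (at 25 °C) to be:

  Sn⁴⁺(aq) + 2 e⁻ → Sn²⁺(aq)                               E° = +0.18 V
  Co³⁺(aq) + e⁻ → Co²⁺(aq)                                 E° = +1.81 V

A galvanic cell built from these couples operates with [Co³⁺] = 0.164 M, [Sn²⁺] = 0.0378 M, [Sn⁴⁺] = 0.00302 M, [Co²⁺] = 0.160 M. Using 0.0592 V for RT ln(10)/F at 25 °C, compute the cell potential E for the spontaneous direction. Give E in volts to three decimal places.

Co³⁺/Co²⁺ is the cathode (higher E°), Sn⁴⁺/Sn²⁺ the anode: E°cell = +1.81 − (+0.18) = +1.63 V, n = 2.
Overall: 2 Co³⁺(aq) + Sn²⁺(aq) → 2 Co²⁺(aq) + Sn⁴⁺(aq)
Q = [Co²⁺]^2·[Sn⁴⁺] / ([Co³⁺]^2·[Sn²⁺]); log Q = -1.119.
E = E° − (0.0592/n) log Q = +1.63 − (0.0592/2)(-1.119) = +1.663 V.

+1.663 V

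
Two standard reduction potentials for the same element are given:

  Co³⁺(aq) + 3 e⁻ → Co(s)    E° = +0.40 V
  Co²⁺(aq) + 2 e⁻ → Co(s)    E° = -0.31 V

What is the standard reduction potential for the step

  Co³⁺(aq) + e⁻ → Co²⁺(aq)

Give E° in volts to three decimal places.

Sequential free energies add, so n₃E°₃ = n₁E°₁ + n₂E°₂.
With n₃ = 3, and the known step contributing 2×(-0.31) V, the unknown satisfies 1·E° = 3×(+0.40) − 2×(-0.31) = +1.820.
E° = +1.820 / 1 = +1.820 V.

+1.820 V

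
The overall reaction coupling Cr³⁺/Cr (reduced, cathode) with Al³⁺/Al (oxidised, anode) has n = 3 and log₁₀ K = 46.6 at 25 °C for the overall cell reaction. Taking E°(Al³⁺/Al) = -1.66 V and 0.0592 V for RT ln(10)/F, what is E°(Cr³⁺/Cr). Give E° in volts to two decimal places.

E°cell = (0.0592/n)·log K = (0.0592/3)(46.6) = +0.920 V.
Since Cr³⁺/Cr is the cathode and Al³⁺/Al the anode, E°cell = E°(Cr³⁺/Cr) − E°(Al³⁺/Al).
So E°(Cr³⁺/Cr) = E°cell + E°(Al³⁺/Al) = +0.920 + (-1.66) = -0.74 V.

-0.74 V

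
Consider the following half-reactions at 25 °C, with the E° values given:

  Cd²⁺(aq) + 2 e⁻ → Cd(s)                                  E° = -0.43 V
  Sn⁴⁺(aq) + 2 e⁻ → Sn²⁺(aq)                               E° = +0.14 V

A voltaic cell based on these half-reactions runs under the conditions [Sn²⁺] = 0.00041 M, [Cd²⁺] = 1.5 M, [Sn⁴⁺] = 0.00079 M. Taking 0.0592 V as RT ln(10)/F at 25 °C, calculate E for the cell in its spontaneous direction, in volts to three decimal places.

Sn⁴⁺/Sn²⁺ is the cathode (higher E°), Cd²⁺/Cd the anode: E°cell = +0.14 − (-0.43) = +0.57 V, n = 2.
Overall: Sn⁴⁺(aq) + Cd(s) → Sn²⁺(aq) + Cd²⁺(aq)
Q = [Sn²⁺]·[Cd²⁺] / ([Sn⁴⁺]); log Q = -0.109.
E = E° − (0.0592/n) log Q = +0.57 − (0.0592/2)(-0.109) = +0.573 V.

+0.573 V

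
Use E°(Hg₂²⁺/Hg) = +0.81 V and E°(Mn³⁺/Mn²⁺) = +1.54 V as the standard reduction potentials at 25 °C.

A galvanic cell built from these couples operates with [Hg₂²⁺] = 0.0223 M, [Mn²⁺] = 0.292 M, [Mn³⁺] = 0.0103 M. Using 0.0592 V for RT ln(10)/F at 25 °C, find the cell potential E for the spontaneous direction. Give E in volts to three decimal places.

Mn³⁺/Mn²⁺ is the cathode (higher E°), Hg₂²⁺/Hg the anode: E°cell = +1.54 − (+0.81) = +0.73 V, n = 2.
Overall: 2 Mn³⁺(aq) + 2 Hg(l) → 2 Mn²⁺(aq) + Hg₂²⁺(aq)
Q = [Mn²⁺]^2·[Hg₂²⁺] / ([Mn³⁺]^2); log Q = 1.253.
E = E° − (0.0592/n) log Q = +0.73 − (0.0592/2)(1.253) = +0.693 V.

+0.693 V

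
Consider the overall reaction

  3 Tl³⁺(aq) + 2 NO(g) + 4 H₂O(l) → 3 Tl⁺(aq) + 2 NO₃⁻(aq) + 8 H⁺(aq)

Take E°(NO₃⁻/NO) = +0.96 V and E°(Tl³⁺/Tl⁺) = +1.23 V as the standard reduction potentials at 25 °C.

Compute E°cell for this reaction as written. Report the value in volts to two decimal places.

+0.27 V

The Tl³⁺/Tl⁺ couple has the higher reduction potential, so it is the cathode; NO₃⁻/NO is oxidised at the anode.
E°cell = E°(cathode) − E°(anode) = (+1.23) − (+0.96) = +0.27 V.
Since E°cell > 0, the reaction is spontaneous under standard conditions.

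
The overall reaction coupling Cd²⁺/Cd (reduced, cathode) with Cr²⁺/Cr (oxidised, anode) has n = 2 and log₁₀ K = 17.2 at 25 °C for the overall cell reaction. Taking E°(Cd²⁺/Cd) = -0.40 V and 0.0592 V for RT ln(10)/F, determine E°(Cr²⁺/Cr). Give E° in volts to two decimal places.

-0.91 V

E°cell = (0.0592/n)·log K = (0.0592/2)(17.2) = +0.509 V.
Since Cd²⁺/Cd is the cathode and Cr²⁺/Cr the anode, E°cell = E°(Cd²⁺/Cd) − E°(Cr²⁺/Cr).
So E°(Cr²⁺/Cr) = E°(Cd²⁺/Cd) − E°cell = (-0.40) − (+0.509) = -0.91 V.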